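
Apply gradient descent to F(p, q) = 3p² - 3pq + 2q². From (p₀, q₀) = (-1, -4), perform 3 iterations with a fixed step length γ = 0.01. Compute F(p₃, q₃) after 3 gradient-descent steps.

∇F = (6p - 3q, -3p + 4q)
Step 1: at (-1, -4), ∇F = (6, -13) → (-1, -4) − 0.01·(6, -13) = (-1.06, -3.87)
Step 2: at (-1.06, -3.87), ∇F = (5.25, -12.3) → (-1.06, -3.87) − 0.01·(5.25, -12.3) = (-1.1125, -3.747)
Step 3: at (-1.1125, -3.747), ∇F = (4.566, -11.6505) → (-1.1125, -3.747) − 0.01·(4.566, -11.6505) = (-1.15816, -3.630495)
F(-1.15816, -3.630495) = 17.77090937925

17.77090937925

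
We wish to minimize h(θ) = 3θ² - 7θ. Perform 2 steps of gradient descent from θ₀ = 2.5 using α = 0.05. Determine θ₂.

1.82

h′(θ) = 6θ - 7
Step 1: h′(2.5) = 8; θ₁ = 2.5 − 0.05·8 = 2.1
Step 2: h′(2.1) = 5.6; θ₂ = 2.1 − 0.05·5.6 = 1.82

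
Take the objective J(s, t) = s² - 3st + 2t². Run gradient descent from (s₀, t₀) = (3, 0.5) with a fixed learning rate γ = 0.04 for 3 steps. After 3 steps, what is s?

2.592192

∇J = (2s - 3t, -3s + 4t)
Step 1: at (3, 0.5), ∇J = (4.5, -7) → (3, 0.5) − 0.04·(4.5, -7) = (2.82, 0.78)
Step 2: at (2.82, 0.78), ∇J = (3.3, -5.34) → (2.82, 0.78) − 0.04·(3.3, -5.34) = (2.688, 0.9936)
Step 3: at (2.688, 0.9936), ∇J = (2.3952, -4.0896) → (2.688, 0.9936) − 0.04·(2.3952, -4.0896) = (2.592192, 1.157184)
s = 2.592192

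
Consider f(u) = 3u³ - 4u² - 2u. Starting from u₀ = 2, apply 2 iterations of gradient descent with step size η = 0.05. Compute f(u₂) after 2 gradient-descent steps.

-3.047285798375

f′(u) = 9u² - 8u - 2
u₁ = 2 − 0.05·18 = 1.1
u₂ = 1.1 − 0.05·0.09 = 1.0955
f(1.0955) = -3.047285798375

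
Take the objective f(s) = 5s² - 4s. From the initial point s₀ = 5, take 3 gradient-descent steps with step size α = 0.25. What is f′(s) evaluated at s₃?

-155.25

f′(s) = 10s - 4
s₁ = 5 − 0.25·46 = -6.5
s₂ = -6.5 − 0.25·(-69) = 10.75
s₃ = 10.75 − 0.25·103.5 = -15.125
f′(s) at (-15.125) = -155.25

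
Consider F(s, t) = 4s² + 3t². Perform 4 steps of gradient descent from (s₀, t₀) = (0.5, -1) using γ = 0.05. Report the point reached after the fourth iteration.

∇F = (8s, 6t)
(s₁, t₁) = (0.5, -1) − 0.05·(4, -6) = (0.3, -0.7)
(s₂, t₂) = (0.3, -0.7) − 0.05·(2.4, -4.2) = (0.18, -0.49)
(s₃, t₃) = (0.18, -0.49) − 0.05·(1.44, -2.94) = (0.108, -0.343)
(s₄, t₄) = (0.108, -0.343) − 0.05·(0.864, -2.058) = (0.0648, -0.2401)

(0.0648, -0.2401)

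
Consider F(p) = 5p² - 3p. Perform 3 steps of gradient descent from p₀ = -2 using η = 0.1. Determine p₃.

0.3

F′(p) = 10p - 3
Step 1: F′(-2) = -23; p₁ = -2 − 0.1·(-23) = 0.3
Step 2: F′(0.3) = 0; p₂ = 0.3 − 0.1·0 = 0.3
Step 3: F′(0.3) = 0; p₃ = 0.3 − 0.1·0 = 0.3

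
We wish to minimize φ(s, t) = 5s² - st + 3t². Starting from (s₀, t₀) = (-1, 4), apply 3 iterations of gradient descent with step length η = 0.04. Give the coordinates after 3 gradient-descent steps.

(0.004096, 1.713664)

∇φ = (10s - t, -s + 6t)
(s₁, t₁) = (-1, 4) − 0.04·(-14, 25) = (-0.44, 3)
(s₂, t₂) = (-0.44, 3) − 0.04·(-7.4, 18.44) = (-0.144, 2.2624)
(s₃, t₃) = (-0.144, 2.2624) − 0.04·(-3.7024, 13.7184) = (0.004096, 1.713664)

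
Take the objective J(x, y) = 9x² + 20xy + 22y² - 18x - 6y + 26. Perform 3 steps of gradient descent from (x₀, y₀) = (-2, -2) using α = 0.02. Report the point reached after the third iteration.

∇J = (18x + 20y - 18, 20x + 44y - 6)
(x₁, y₁) = (-2, -2) − 0.02·(-94, -134) = (-0.12, 0.68)
(x₂, y₂) = (-0.12, 0.68) − 0.02·(-6.56, 21.52) = (0.0112, 0.2496)
(x₃, y₃) = (0.0112, 0.2496) − 0.02·(-12.8064, 5.2064) = (0.267328, 0.145472)

(0.267328, 0.145472)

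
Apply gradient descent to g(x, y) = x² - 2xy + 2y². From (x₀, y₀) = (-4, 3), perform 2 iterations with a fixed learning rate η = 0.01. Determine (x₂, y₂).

∇g = (2x - 2y, -2x + 4y)
Step 1: at (-4, 3), ∇g = (-14, 20) → (-4, 3) − 0.01·(-14, 20) = (-3.86, 2.8)
Step 2: at (-3.86, 2.8), ∇g = (-13.32, 18.92) → (-3.86, 2.8) − 0.01·(-13.32, 18.92) = (-3.7268, 2.6108)

(-3.7268, 2.6108)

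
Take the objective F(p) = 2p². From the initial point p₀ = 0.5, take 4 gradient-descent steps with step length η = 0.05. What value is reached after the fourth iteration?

F′(p) = 4p
p₁ = 0.5 − 0.05·2 = 0.4
p₂ = 0.4 − 0.05·1.6 = 0.32
p₃ = 0.32 − 0.05·1.28 = 0.256
p₄ = 0.256 − 0.05·1.024 = 0.2048

0.2048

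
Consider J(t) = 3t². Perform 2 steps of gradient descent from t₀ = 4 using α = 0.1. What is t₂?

J′(t) = 6t
t₁ = 4 − 0.1·24 = 1.6
t₂ = 1.6 − 0.1·9.6 = 0.64

0.64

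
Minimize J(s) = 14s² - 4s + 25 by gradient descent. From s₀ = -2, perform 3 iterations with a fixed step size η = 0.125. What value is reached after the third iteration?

33.625

J′(s) = 28s - 4
s₁ = -2 − 0.125·(-60) = 5.5
s₂ = 5.5 − 0.125·150 = -13.25
s₃ = -13.25 − 0.125·(-375) = 33.625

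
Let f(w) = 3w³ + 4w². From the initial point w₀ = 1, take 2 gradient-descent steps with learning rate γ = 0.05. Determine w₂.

f′(w) = 9w² + 8w
Step 1: f′(1) = 17; w₁ = 1 − 0.05·17 = 0.15
Step 2: f′(0.15) = 1.4025; w₂ = 0.15 − 0.05·1.4025 = 0.079875

0.079875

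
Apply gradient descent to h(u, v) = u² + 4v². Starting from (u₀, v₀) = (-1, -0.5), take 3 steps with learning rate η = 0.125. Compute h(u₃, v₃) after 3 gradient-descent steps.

∇h = (2u, 8v)
(u₁, v₁) = (-1, -0.5) − 0.125·(-2, -4) = (-0.75, 0)
(u₂, v₂) = (-0.75, 0) − 0.125·(-1.5, 0) = (-0.5625, 0)
(u₃, v₃) = (-0.5625, 0) − 0.125·(-1.125, 0) = (-0.421875, 0)
h(-0.421875, 0) = 0.177978515625

0.177978515625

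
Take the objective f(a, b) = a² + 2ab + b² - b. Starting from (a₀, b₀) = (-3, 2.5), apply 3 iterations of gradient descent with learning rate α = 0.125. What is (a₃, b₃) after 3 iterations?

∇f = (2a + 2b, 2a + 2b - 1)
Step 1: at (-3, 2.5), ∇f = (-1, -2) → (-3, 2.5) − 0.125·(-1, -2) = (-2.875, 2.75)
Step 2: at (-2.875, 2.75), ∇f = (-0.25, -1.25) → (-2.875, 2.75) − 0.125·(-0.25, -1.25) = (-2.84375, 2.90625)
Step 3: at (-2.84375, 2.90625), ∇f = (0.125, -0.875) → (-2.84375, 2.90625) − 0.125·(0.125, -0.875) = (-2.859375, 3.015625)

(-2.859375, 3.015625)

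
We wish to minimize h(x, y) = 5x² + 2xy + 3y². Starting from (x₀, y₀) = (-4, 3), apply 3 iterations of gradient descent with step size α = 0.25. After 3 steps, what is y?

4.75

∇h = (10x + 2y, 2x + 6y)
(x₁, y₁) = (-4, 3) − 0.25·(-34, 10) = (4.5, 0.5)
(x₂, y₂) = (4.5, 0.5) − 0.25·(46, 12) = (-7, -2.5)
(x₃, y₃) = (-7, -2.5) − 0.25·(-75, -29) = (11.75, 4.75)
y = 4.75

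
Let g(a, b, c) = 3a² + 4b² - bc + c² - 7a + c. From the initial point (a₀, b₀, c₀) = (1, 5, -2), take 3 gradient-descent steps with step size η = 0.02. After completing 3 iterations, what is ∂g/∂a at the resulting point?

-0.681472

∇g = (6a - 7, 8b - c, -b + 2c + 1)
(a₁, b₁, c₁) = (1, 5, -2) − 0.02·(-1, 42, -8) = (1.02, 4.16, -1.84)
(a₂, b₂, c₂) = (1.02, 4.16, -1.84) − 0.02·(-0.88, 35.12, -6.84) = (1.0376, 3.4576, -1.7032)
(a₃, b₃, c₃) = (1.0376, 3.4576, -1.7032) − 0.02·(-0.7744, 29.364, -5.864) = (1.053088, 2.87032, -1.58592)
∂g/∂a at (1.053088, 2.87032, -1.58592) = -0.681472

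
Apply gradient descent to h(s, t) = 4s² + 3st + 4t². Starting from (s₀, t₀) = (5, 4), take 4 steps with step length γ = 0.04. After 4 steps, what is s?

∇h = (8s + 3t, 3s + 8t)
Step 1: at (5, 4), ∇h = (52, 47) → (5, 4) − 0.04·(52, 47) = (2.92, 2.12)
Step 2: at (2.92, 2.12), ∇h = (29.72, 25.72) → (2.92, 2.12) − 0.04·(29.72, 25.72) = (1.7312, 1.0912)
Step 3: at (1.7312, 1.0912), ∇h = (17.1232, 13.9232) → (1.7312, 1.0912) − 0.04·(17.1232, 13.9232) = (1.046272, 0.534272)
Step 4: at (1.046272, 0.534272), ∇h = (9.972992, 7.412992) → (1.046272, 0.534272) − 0.04·(9.972992, 7.412992) = (0.64735232, 0.23775232)
s = 0.64735232

0.64735232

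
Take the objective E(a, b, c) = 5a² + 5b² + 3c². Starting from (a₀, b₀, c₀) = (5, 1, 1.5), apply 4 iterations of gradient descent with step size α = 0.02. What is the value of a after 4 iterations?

2.048

∇E = (10a, 10b, 6c)
Step 1: at (5, 1, 1.5), ∇E = (50, 10, 9) → (5, 1, 1.5) − 0.02·(50, 10, 9) = (4, 0.8, 1.32)
Step 2: at (4, 0.8, 1.32), ∇E = (40, 8, 7.92) → (4, 0.8, 1.32) − 0.02·(40, 8, 7.92) = (3.2, 0.64, 1.1616)
Step 3: at (3.2, 0.64, 1.1616), ∇E = (32, 6.4, 6.9696) → (3.2, 0.64, 1.1616) − 0.02·(32, 6.4, 6.9696) = (2.56, 0.512, 1.022208)
Step 4: at (2.56, 0.512, 1.022208), ∇E = (25.6, 5.12, 6.133248) → (2.56, 0.512, 1.022208) − 0.02·(25.6, 5.12, 6.133248) = (2.048, 0.4096, 0.89954304)
a = 2.048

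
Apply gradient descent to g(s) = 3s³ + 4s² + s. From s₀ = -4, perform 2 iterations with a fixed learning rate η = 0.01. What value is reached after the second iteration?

-7.098121

g′(s) = 9s² + 8s + 1
s₁ = -4 − 0.01·113 = -5.13
s₂ = -5.13 − 0.01·196.8121 = -7.098121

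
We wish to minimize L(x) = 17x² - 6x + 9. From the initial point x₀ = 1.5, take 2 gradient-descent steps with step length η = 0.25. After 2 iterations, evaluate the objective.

L′(x) = 34x - 6
Step 1: L′(1.5) = 45; x₁ = 1.5 − 0.25·45 = -9.75
Step 2: L′(-9.75) = -337.5; x₂ = -9.75 − 0.25·(-337.5) = 74.625
L(74.625) = 94232.390625

94232.390625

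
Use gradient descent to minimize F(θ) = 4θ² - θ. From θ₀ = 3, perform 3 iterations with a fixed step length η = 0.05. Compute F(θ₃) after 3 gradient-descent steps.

F′(θ) = 8θ - 1
θ₁ = 3 − 0.05·23 = 1.85
θ₂ = 1.85 − 0.05·13.8 = 1.16
θ₃ = 1.16 − 0.05·8.28 = 0.746
F(0.746) = 1.480064

1.480064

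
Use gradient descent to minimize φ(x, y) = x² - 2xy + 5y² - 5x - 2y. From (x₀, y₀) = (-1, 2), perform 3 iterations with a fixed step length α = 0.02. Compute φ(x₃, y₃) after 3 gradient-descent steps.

6.468567237632

∇φ = (2x - 2y - 5, -2x + 10y - 2)
(x₁, y₁) = (-1, 2) − 0.02·(-11, 20) = (-0.78, 1.6)
(x₂, y₂) = (-0.78, 1.6) − 0.02·(-9.76, 15.56) = (-0.5848, 1.2888)
(x₃, y₃) = (-0.5848, 1.2888) − 0.02·(-8.7472, 12.0576) = (-0.409856, 1.047648)
φ(-0.409856, 1.047648) = 6.468567237632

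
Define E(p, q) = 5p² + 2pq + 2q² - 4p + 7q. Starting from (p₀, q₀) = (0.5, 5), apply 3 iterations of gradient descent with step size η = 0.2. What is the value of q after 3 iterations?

-2.664

∇E = (10p + 2q - 4, 2p + 4q + 7)
(p₁, q₁) = (0.5, 5) − 0.2·(11, 28) = (-1.7, -0.6)
(p₂, q₂) = (-1.7, -0.6) − 0.2·(-22.2, 1.2) = (2.74, -0.84)
(p₃, q₃) = (2.74, -0.84) − 0.2·(21.72, 9.12) = (-1.604, -2.664)
q = -2.664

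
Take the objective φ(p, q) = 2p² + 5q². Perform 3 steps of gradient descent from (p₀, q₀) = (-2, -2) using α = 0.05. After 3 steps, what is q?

∇φ = (4p, 10q)
(p₁, q₁) = (-2, -2) − 0.05·(-8, -20) = (-1.6, -1)
(p₂, q₂) = (-1.6, -1) − 0.05·(-6.4, -10) = (-1.28, -0.5)
(p₃, q₃) = (-1.28, -0.5) − 0.05·(-5.12, -5) = (-1.024, -0.25)
q = -0.25

-0.25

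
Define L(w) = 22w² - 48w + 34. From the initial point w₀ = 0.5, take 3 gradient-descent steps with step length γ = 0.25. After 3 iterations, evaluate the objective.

L′(w) = 44w - 48
Step 1: L′(0.5) = -26; w₁ = 0.5 − 0.25·(-26) = 7
Step 2: L′(7) = 260; w₂ = 7 − 0.25·260 = -58
Step 3: L′(-58) = -2600; w₃ = -58 − 0.25·(-2600) = 592
L(592) = 7681826

7681826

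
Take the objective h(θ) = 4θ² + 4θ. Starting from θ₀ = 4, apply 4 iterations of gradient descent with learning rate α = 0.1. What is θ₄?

h′(θ) = 8θ + 4
θ₁ = 4 − 0.1·36 = 0.4
θ₂ = 0.4 − 0.1·7.2 = -0.32
θ₃ = -0.32 − 0.1·1.44 = -0.464
θ₄ = -0.464 − 0.1·0.288 = -0.4928

-0.4928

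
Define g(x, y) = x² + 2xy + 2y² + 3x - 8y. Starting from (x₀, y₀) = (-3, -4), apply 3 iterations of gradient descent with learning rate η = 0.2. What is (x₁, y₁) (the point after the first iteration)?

∇g = (2x + 2y + 3, 2x + 4y - 8)
(x₁, y₁) = (-3, -4) − 0.2·(-11, -30) = (-0.8, 2)

(-0.8, 2)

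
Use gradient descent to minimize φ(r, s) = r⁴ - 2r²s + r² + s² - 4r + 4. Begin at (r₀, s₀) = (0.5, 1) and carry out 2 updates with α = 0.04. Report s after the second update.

∇φ = (4r³ - 4rs + 2r - 4, -2r² + 2s)
Step 1: at (0.5, 1), ∇φ = (-4.5, 1.5) → (0.5, 1) − 0.04·(-4.5, 1.5) = (0.68, 0.94)
Step 2: at (0.68, 0.94), ∇φ = (-3.939072, 0.9552) → (0.68, 0.94) − 0.04·(-3.939072, 0.9552) = (0.83756288, 0.901792)
s = 0.901792

0.901792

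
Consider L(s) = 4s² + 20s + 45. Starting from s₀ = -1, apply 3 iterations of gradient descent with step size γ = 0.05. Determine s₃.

-2.176

L′(s) = 8s + 20
Step 1: L′(-1) = 12; s₁ = -1 − 0.05·12 = -1.6
Step 2: L′(-1.6) = 7.2; s₂ = -1.6 − 0.05·7.2 = -1.96
Step 3: L′(-1.96) = 4.32; s₃ = -1.96 − 0.05·4.32 = -2.176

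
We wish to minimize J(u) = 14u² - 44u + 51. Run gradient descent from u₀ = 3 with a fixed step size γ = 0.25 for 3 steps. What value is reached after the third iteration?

-307

J′(u) = 28u - 44
u₁ = 3 − 0.25·40 = -7
u₂ = -7 − 0.25·(-240) = 53
u₃ = 53 − 0.25·1440 = -307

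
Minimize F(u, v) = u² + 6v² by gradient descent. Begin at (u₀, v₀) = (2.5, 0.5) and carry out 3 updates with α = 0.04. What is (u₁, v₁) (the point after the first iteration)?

∇F = (2u, 12v)
(u₁, v₁) = (2.5, 0.5) − 0.04·(5, 6) = (2.3, 0.26)

(2.3, 0.26)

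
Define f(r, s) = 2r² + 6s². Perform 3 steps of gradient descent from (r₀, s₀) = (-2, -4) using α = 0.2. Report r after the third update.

∇f = (4r, 12s)
(r₁, s₁) = (-2, -4) − 0.2·(-8, -48) = (-0.4, 5.6)
(r₂, s₂) = (-0.4, 5.6) − 0.2·(-1.6, 67.2) = (-0.08, -7.84)
(r₃, s₃) = (-0.08, -7.84) − 0.2·(-0.32, -94.08) = (-0.016, 10.976)
r = -0.016

-0.016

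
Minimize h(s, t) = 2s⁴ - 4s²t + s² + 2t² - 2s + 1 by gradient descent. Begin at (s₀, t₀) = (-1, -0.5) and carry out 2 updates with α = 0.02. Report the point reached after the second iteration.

(-0.52114688, -0.312608)

∇h = (8s³ - 8st + 2s - 2, -4s² + 4t)
(s₁, t₁) = (-1, -0.5) − 0.02·(-16, -6) = (-0.68, -0.38)
(s₂, t₂) = (-0.68, -0.38) − 0.02·(-7.942656, -3.3696) = (-0.52114688, -0.312608)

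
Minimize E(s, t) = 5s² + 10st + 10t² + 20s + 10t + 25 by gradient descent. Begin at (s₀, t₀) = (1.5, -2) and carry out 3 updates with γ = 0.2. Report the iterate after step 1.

(-1.5, 1)

∇E = (10s + 10t + 20, 10s + 20t + 10)
(s₁, t₁) = (1.5, -2) − 0.2·(15, -15) = (-1.5, 1)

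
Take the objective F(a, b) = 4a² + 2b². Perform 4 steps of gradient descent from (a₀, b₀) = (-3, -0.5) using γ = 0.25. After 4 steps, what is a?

∇F = (8a, 4b)
(a₁, b₁) = (-3, -0.5) − 0.25·(-24, -2) = (3, 0)
(a₂, b₂) = (3, 0) − 0.25·(24, 0) = (-3, 0)
(a₃, b₃) = (-3, 0) − 0.25·(-24, 0) = (3, 0)
(a₄, b₄) = (3, 0) − 0.25·(24, 0) = (-3, 0)
a = -3

-3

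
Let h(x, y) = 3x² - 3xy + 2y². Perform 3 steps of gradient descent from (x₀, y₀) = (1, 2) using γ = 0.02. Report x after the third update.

0.9832

∇h = (6x - 3y, -3x + 4y)
Step 1: at (1, 2), ∇h = (0, 5) → (1, 2) − 0.02·(0, 5) = (1, 1.9)
Step 2: at (1, 1.9), ∇h = (0.3, 4.6) → (1, 1.9) − 0.02·(0.3, 4.6) = (0.994, 1.808)
Step 3: at (0.994, 1.808), ∇h = (0.54, 4.25) → (0.994, 1.808) − 0.02·(0.54, 4.25) = (0.9832, 1.723)
x = 0.9832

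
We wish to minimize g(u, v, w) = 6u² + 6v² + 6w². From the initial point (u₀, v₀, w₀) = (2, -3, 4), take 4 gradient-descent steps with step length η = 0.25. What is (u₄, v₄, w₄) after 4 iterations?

(32, -48, 64)

∇g = (12u, 12v, 12w)
Step 1: at (2, -3, 4), ∇g = (24, -36, 48) → (2, -3, 4) − 0.25·(24, -36, 48) = (-4, 6, -8)
Step 2: at (-4, 6, -8), ∇g = (-48, 72, -96) → (-4, 6, -8) − 0.25·(-48, 72, -96) = (8, -12, 16)
Step 3: at (8, -12, 16), ∇g = (96, -144, 192) → (8, -12, 16) − 0.25·(96, -144, 192) = (-16, 24, -32)
Step 4: at (-16, 24, -32), ∇g = (-192, 288, -384) → (-16, 24, -32) − 0.25·(-192, 288, -384) = (32, -48, 64)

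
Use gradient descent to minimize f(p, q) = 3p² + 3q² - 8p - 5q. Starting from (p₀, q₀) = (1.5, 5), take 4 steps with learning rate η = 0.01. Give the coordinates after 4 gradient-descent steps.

(1.46345816, 4.086454)

∇f = (6p - 8, 6q - 5)
(p₁, q₁) = (1.5, 5) − 0.01·(1, 25) = (1.49, 4.75)
(p₂, q₂) = (1.49, 4.75) − 0.01·(0.94, 23.5) = (1.4806, 4.515)
(p₃, q₃) = (1.4806, 4.515) − 0.01·(0.8836, 22.09) = (1.471764, 4.2941)
(p₄, q₄) = (1.471764, 4.2941) − 0.01·(0.830584, 20.7646) = (1.46345816, 4.086454)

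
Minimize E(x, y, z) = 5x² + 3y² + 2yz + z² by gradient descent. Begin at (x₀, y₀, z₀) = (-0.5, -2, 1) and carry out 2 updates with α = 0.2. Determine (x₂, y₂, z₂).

∇E = (10x, 6y + 2z, 2y + 2z)
Step 1: at (-0.5, -2, 1), ∇E = (-5, -10, -2) → (-0.5, -2, 1) − 0.2·(-5, -10, -2) = (0.5, 0, 1.4)
Step 2: at (0.5, 0, 1.4), ∇E = (5, 2.8, 2.8) → (0.5, 0, 1.4) − 0.2·(5, 2.8, 2.8) = (-0.5, -0.56, 0.84)

(-0.5, -0.56, 0.84)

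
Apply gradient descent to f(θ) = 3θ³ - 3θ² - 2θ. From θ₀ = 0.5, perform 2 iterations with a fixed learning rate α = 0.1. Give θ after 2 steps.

f′(θ) = 9θ² - 6θ - 2
θ₁ = 0.5 − 0.1·(-2.75) = 0.775
θ₂ = 0.775 − 0.1·(-1.244375) = 0.8994375

0.8994375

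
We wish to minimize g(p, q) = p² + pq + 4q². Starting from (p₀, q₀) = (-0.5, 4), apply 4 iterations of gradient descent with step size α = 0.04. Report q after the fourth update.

0.919552

∇g = (2p + q, p + 8q)
(p₁, q₁) = (-0.5, 4) − 0.04·(3, 31.5) = (-0.62, 2.74)
(p₂, q₂) = (-0.62, 2.74) − 0.04·(1.5, 21.3) = (-0.68, 1.888)
(p₃, q₃) = (-0.68, 1.888) − 0.04·(0.528, 14.424) = (-0.70112, 1.31104)
(p₄, q₄) = (-0.70112, 1.31104) − 0.04·(-0.0912, 9.7872) = (-0.697472, 0.919552)
q = 0.919552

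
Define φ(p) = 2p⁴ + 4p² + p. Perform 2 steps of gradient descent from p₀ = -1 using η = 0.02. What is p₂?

-0.55312

φ′(p) = 8p³ + 8p + 1
p₁ = -1 − 0.02·(-15) = -0.7
p₂ = -0.7 − 0.02·(-7.344) = -0.55312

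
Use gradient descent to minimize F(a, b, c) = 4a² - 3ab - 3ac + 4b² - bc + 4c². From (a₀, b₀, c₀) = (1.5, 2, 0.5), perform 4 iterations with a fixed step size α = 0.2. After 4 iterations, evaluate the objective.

∇F = (8a - 3b - 3c, -3a + 8b - c, -3a - b + 8c)
(a₁, b₁, c₁) = (1.5, 2, 0.5) − 0.2·(4.5, 11, -2.5) = (0.6, -0.2, 1)
(a₂, b₂, c₂) = (0.6, -0.2, 1) − 0.2·(2.4, -4.4, 6.4) = (0.12, 0.68, -0.28)
(a₃, b₃, c₃) = (0.12, 0.68, -0.28) − 0.2·(-0.24, 5.36, -3.28) = (0.168, -0.392, 0.376)
(a₄, b₄, c₄) = (0.168, -0.392, 0.376) − 0.2·(1.392, -4.016, 2.896) = (-0.1104, 0.4112, -0.2032)
F(-0.1104, 0.4112, -0.2032) = 1.0427008

1.0427008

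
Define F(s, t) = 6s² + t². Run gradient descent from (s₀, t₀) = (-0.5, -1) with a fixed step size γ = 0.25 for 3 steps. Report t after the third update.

∇F = (12s, 2t)
Step 1: at (-0.5, -1), ∇F = (-6, -2) → (-0.5, -1) − 0.25·(-6, -2) = (1, -0.5)
Step 2: at (1, -0.5), ∇F = (12, -1) → (1, -0.5) − 0.25·(12, -1) = (-2, -0.25)
Step 3: at (-2, -0.25), ∇F = (-24, -0.5) → (-2, -0.25) − 0.25·(-24, -0.5) = (4, -0.125)
t = -0.125

-0.125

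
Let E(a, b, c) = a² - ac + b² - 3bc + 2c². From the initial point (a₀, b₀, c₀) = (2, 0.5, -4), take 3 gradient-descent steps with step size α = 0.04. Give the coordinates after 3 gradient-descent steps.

∇E = (2a - c, 2b - 3c, -a - 3b + 4c)
(a₁, b₁, c₁) = (2, 0.5, -4) − 0.04·(8, 13, -19.5) = (1.68, -0.02, -3.22)
(a₂, b₂, c₂) = (1.68, -0.02, -3.22) − 0.04·(6.58, 9.62, -14.5) = (1.4168, -0.4048, -2.64)
(a₃, b₃, c₃) = (1.4168, -0.4048, -2.64) − 0.04·(5.4736, 7.1104, -10.7624) = (1.197856, -0.689216, -2.209504)

(1.197856, -0.689216, -2.209504)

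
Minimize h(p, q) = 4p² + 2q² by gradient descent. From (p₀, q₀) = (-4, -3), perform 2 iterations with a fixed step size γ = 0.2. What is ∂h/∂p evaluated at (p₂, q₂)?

∇h = (8p, 4q)
Step 1: at (-4, -3), ∇h = (-32, -12) → (-4, -3) − 0.2·(-32, -12) = (2.4, -0.6)
Step 2: at (2.4, -0.6), ∇h = (19.2, -2.4) → (2.4, -0.6) − 0.2·(19.2, -2.4) = (-1.44, -0.12)
∂h/∂p at (-1.44, -0.12) = -11.52

-11.52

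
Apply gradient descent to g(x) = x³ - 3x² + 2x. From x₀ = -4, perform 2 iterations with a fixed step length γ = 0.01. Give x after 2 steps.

g′(x) = 3x² - 6x + 2
x₁ = -4 − 0.01·74 = -4.74
x₂ = -4.74 − 0.01·97.8428 = -5.718428

-5.718428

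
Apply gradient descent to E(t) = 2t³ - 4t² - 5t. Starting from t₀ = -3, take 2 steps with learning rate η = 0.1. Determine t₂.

-81.694

E′(t) = 6t² - 8t - 5
t₁ = -3 − 0.1·73 = -10.3
t₂ = -10.3 − 0.1·713.94 = -81.694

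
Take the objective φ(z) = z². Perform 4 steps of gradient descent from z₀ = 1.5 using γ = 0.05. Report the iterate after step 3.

φ′(z) = 2z
Step 1: φ′(1.5) = 3; z₁ = 1.5 − 0.05·3 = 1.35
Step 2: φ′(1.35) = 2.7; z₂ = 1.35 − 0.05·2.7 = 1.215
Step 3: φ′(1.215) = 2.43; z₃ = 1.215 − 0.05·2.43 = 1.0935

1.0935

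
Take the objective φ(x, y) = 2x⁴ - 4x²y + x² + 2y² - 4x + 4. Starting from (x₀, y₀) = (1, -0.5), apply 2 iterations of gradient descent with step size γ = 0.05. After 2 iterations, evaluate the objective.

2.43247392

∇φ = (8x³ - 8xy + 2x - 4, -4x² + 4y)
Step 1: at (1, -0.5), ∇φ = (10, -6) → (1, -0.5) − 0.05·(10, -6) = (0.5, -0.2)
Step 2: at (0.5, -0.2), ∇φ = (-1.2, -1.8) → (0.5, -0.2) − 0.05·(-1.2, -1.8) = (0.56, -0.11)
φ(0.56, -0.11) = 2.43247392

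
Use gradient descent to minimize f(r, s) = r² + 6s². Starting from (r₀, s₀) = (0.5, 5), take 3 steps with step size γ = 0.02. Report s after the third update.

2.19488

∇f = (2r, 12s)
Step 1: at (0.5, 5), ∇f = (1, 60) → (0.5, 5) − 0.02·(1, 60) = (0.48, 3.8)
Step 2: at (0.48, 3.8), ∇f = (0.96, 45.6) → (0.48, 3.8) − 0.02·(0.96, 45.6) = (0.4608, 2.888)
Step 3: at (0.4608, 2.888), ∇f = (0.9216, 34.656) → (0.4608, 2.888) − 0.02·(0.9216, 34.656) = (0.442368, 2.19488)
s = 2.19488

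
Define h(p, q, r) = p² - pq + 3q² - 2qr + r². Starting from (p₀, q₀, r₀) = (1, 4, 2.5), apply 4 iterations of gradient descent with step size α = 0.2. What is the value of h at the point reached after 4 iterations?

1.41392704

∇h = (2p - q, -p + 6q - 2r, -2q + 2r)
(p₁, q₁, r₁) = (1, 4, 2.5) − 0.2·(-2, 18, -3) = (1.4, 0.4, 3.1)
(p₂, q₂, r₂) = (1.4, 0.4, 3.1) − 0.2·(2.4, -5.2, 5.4) = (0.92, 1.44, 2.02)
(p₃, q₃, r₃) = (0.92, 1.44, 2.02) − 0.2·(0.4, 3.68, 1.16) = (0.84, 0.704, 1.788)
(p₄, q₄, r₄) = (0.84, 0.704, 1.788) − 0.2·(0.976, -0.192, 2.168) = (0.6448, 0.7424, 1.3544)
h(0.6448, 0.7424, 1.3544) = 1.41392704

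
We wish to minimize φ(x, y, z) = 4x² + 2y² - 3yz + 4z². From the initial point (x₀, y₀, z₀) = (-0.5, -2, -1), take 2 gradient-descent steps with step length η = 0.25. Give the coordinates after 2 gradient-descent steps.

(-0.5, -0.375, -0.0625)

∇φ = (8x, 4y - 3z, -3y + 8z)
(x₁, y₁, z₁) = (-0.5, -2, -1) − 0.25·(-4, -5, -2) = (0.5, -0.75, -0.5)
(x₂, y₂, z₂) = (0.5, -0.75, -0.5) − 0.25·(4, -1.5, -1.75) = (-0.5, -0.375, -0.0625)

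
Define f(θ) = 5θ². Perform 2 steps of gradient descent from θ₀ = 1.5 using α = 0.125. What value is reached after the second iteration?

0.09375

f′(θ) = 10θ
Step 1: f′(1.5) = 15; θ₁ = 1.5 − 0.125·15 = -0.375
Step 2: f′(-0.375) = -3.75; θ₂ = -0.375 − 0.125·(-3.75) = 0.09375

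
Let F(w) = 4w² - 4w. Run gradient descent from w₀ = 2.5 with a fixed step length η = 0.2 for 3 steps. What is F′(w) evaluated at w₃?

F′(w) = 8w - 4
Step 1: F′(2.5) = 16; w₁ = 2.5 − 0.2·16 = -0.7
Step 2: F′(-0.7) = -9.6; w₂ = -0.7 − 0.2·(-9.6) = 1.22
Step 3: F′(1.22) = 5.76; w₃ = 1.22 − 0.2·5.76 = 0.068
F′(w) at (0.068) = -3.456

-3.456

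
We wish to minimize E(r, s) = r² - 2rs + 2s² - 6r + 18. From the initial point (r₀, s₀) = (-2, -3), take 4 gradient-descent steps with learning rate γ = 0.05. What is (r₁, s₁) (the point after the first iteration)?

∇E = (2r - 2s - 6, -2r + 4s)
(r₁, s₁) = (-2, -3) − 0.05·(-4, -8) = (-1.8, -2.6)

(-1.8, -2.6)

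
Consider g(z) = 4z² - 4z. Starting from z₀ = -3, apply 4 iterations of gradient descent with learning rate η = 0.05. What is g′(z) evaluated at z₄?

g′(z) = 8z - 4
Step 1: g′(-3) = -28; z₁ = -3 − 0.05·(-28) = -1.6
Step 2: g′(-1.6) = -16.8; z₂ = -1.6 − 0.05·(-16.8) = -0.76
Step 3: g′(-0.76) = -10.08; z₃ = -0.76 − 0.05·(-10.08) = -0.256
Step 4: g′(-0.256) = -6.048; z₄ = -0.256 − 0.05·(-6.048) = 0.0464
g′(z) at (0.0464) = -3.6288

-3.6288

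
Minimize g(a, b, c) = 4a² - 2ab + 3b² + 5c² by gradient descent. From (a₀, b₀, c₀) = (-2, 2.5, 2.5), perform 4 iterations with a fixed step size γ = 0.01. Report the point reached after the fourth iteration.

∇g = (8a - 2b, -2a + 6b, 10c)
(a₁, b₁, c₁) = (-2, 2.5, 2.5) − 0.01·(-21, 19, 25) = (-1.79, 2.31, 2.25)
(a₂, b₂, c₂) = (-1.79, 2.31, 2.25) − 0.01·(-18.94, 17.44, 22.5) = (-1.6006, 2.1356, 2.025)
(a₃, b₃, c₃) = (-1.6006, 2.1356, 2.025) − 0.01·(-17.076, 16.0148, 20.25) = (-1.42984, 1.975452, 1.8225)
(a₄, b₄, c₄) = (-1.42984, 1.975452, 1.8225) − 0.01·(-15.389624, 14.712392, 18.225) = (-1.27594376, 1.82832808, 1.64025)

(-1.27594376, 1.82832808, 1.64025)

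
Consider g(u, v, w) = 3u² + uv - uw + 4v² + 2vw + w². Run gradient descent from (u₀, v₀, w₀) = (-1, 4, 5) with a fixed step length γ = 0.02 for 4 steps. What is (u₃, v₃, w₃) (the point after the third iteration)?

∇g = (6u + v - w, u + 8v + 2w, -u + 2v + 2w)
Step 1: at (-1, 4, 5), ∇g = (-7, 41, 19) → (-1, 4, 5) − 0.02·(-7, 41, 19) = (-0.86, 3.18, 4.62)
Step 2: at (-0.86, 3.18, 4.62), ∇g = (-6.6, 33.82, 16.46) → (-0.86, 3.18, 4.62) − 0.02·(-6.6, 33.82, 16.46) = (-0.728, 2.5036, 4.2908)
Step 3: at (-0.728, 2.5036, 4.2908), ∇g = (-6.1552, 27.8824, 14.3168) → (-0.728, 2.5036, 4.2908) − 0.02·(-6.1552, 27.8824, 14.3168) = (-0.604896, 1.945952, 4.004464)

(-0.604896, 1.945952, 4.004464)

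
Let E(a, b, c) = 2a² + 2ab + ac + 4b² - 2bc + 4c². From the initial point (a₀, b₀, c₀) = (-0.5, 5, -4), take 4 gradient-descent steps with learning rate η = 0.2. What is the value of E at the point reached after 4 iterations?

232.31270912

∇E = (4a + 2b + c, 2a + 8b - 2c, a - 2b + 8c)
(a₁, b₁, c₁) = (-0.5, 5, -4) − 0.2·(4, 47, -42.5) = (-1.3, -4.4, 4.5)
(a₂, b₂, c₂) = (-1.3, -4.4, 4.5) − 0.2·(-9.5, -46.8, 43.5) = (0.6, 4.96, -4.2)
(a₃, b₃, c₃) = (0.6, 4.96, -4.2) − 0.2·(8.12, 49.28, -42.92) = (-1.024, -4.896, 4.384)
(a₄, b₄, c₄) = (-1.024, -4.896, 4.384) − 0.2·(-9.504, -49.984, 43.84) = (0.8768, 5.1008, -4.384)
E(0.8768, 5.1008, -4.384) = 232.31270912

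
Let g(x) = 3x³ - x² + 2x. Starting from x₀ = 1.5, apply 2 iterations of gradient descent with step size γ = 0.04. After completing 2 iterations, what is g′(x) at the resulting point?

g′(x) = 9x² - 2x + 2
x₁ = 1.5 − 0.04·19.25 = 0.73
x₂ = 0.73 − 0.04·5.3361 = 0.516556
g′(x) at (0.516556) = 3.368358910224

3.368358910224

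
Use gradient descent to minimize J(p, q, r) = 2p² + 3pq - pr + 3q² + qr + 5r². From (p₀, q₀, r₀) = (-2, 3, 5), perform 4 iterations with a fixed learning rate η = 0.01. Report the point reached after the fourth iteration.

(-1.85116196, 2.40161113, 3.11970347)

∇J = (4p + 3q - r, 3p + 6q + r, -p + q + 10r)
Step 1: at (-2, 3, 5), ∇J = (-4, 17, 55) → (-2, 3, 5) − 0.01·(-4, 17, 55) = (-1.96, 2.83, 4.45)
Step 2: at (-1.96, 2.83, 4.45), ∇J = (-3.8, 15.55, 49.29) → (-1.96, 2.83, 4.45) − 0.01·(-3.8, 15.55, 49.29) = (-1.922, 2.6745, 3.9571)
Step 3: at (-1.922, 2.6745, 3.9571), ∇J = (-3.6216, 14.2381, 44.1675) → (-1.922, 2.6745, 3.9571) − 0.01·(-3.6216, 14.2381, 44.1675) = (-1.885784, 2.532119, 3.515425)
Step 4: at (-1.885784, 2.532119, 3.515425), ∇J = (-3.462204, 13.050787, 39.572153) → (-1.885784, 2.532119, 3.515425) − 0.01·(-3.462204, 13.050787, 39.572153) = (-1.85116196, 2.40161113, 3.11970347)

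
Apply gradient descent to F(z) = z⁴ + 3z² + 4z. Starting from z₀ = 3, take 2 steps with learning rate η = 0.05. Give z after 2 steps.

5.925

F′(z) = 4z³ + 6z + 4
z₁ = 3 − 0.05·130 = -3.5
z₂ = -3.5 − 0.05·(-188.5) = 5.925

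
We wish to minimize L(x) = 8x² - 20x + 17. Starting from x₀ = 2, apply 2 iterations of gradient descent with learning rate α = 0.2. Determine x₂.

4.88

L′(x) = 16x - 20
Step 1: L′(2) = 12; x₁ = 2 − 0.2·12 = -0.4
Step 2: L′(-0.4) = -26.4; x₂ = -0.4 − 0.2·(-26.4) = 4.88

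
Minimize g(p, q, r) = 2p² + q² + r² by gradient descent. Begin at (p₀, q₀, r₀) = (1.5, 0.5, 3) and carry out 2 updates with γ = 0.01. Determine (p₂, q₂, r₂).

∇g = (4p, 2q, 2r)
(p₁, q₁, r₁) = (1.5, 0.5, 3) − 0.01·(6, 1, 6) = (1.44, 0.49, 2.94)
(p₂, q₂, r₂) = (1.44, 0.49, 2.94) − 0.01·(5.76, 0.98, 5.88) = (1.3824, 0.4802, 2.8812)

(1.3824, 0.4802, 2.8812)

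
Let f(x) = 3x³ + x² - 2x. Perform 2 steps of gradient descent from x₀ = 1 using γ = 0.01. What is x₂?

0.837271

f′(x) = 9x² + 2x - 2
Step 1: f′(1) = 9; x₁ = 1 − 0.01·9 = 0.91
Step 2: f′(0.91) = 7.2729; x₂ = 0.91 − 0.01·7.2729 = 0.837271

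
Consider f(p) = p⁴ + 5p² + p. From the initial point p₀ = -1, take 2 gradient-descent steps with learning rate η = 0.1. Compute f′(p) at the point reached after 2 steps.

-0.113441006848

f′(p) = 4p³ + 10p + 1
p₁ = -1 − 0.1·(-13) = 0.3
p₂ = 0.3 − 0.1·4.108 = -0.1108
f′(p) at (-0.1108) = -0.113441006848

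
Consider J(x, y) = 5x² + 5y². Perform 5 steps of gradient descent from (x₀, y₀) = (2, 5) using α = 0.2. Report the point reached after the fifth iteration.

∇J = (10x, 10y)
Step 1: at (2, 5), ∇J = (20, 50) → (2, 5) − 0.2·(20, 50) = (-2, -5)
Step 2: at (-2, -5), ∇J = (-20, -50) → (-2, -5) − 0.2·(-20, -50) = (2, 5)
Step 3: at (2, 5), ∇J = (20, 50) → (2, 5) − 0.2·(20, 50) = (-2, -5)
Step 4: at (-2, -5), ∇J = (-20, -50) → (-2, -5) − 0.2·(-20, -50) = (2, 5)
Step 5: at (2, 5), ∇J = (20, 50) → (2, 5) − 0.2·(20, 50) = (-2, -5)

(-2, -5)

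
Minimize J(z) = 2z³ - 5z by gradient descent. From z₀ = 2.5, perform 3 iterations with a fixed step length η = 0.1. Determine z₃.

J′(z) = 6z² - 5
z₁ = 2.5 − 0.1·32.5 = -0.75
z₂ = -0.75 − 0.1·(-1.625) = -0.5875
z₃ = -0.5875 − 0.1·(-2.9290625) = -0.29459375

-0.29459375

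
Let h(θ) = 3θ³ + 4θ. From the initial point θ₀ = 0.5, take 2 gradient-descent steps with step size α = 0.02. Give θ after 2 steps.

0.2696875

h′(θ) = 9θ² + 4
θ₁ = 0.5 − 0.02·6.25 = 0.375
θ₂ = 0.375 − 0.02·5.265625 = 0.2696875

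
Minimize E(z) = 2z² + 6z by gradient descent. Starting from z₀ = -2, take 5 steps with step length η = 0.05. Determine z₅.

-1.66384

E′(z) = 4z + 6
Step 1: E′(-2) = -2; z₁ = -2 − 0.05·(-2) = -1.9
Step 2: E′(-1.9) = -1.6; z₂ = -1.9 − 0.05·(-1.6) = -1.82
Step 3: E′(-1.82) = -1.28; z₃ = -1.82 − 0.05·(-1.28) = -1.756
Step 4: E′(-1.756) = -1.024; z₄ = -1.756 − 0.05·(-1.024) = -1.7048
Step 5: E′(-1.7048) = -0.8192; z₅ = -1.7048 − 0.05·(-0.8192) = -1.66384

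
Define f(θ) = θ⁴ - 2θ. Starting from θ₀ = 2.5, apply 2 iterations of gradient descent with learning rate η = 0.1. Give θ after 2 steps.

14.54555

f′(θ) = 4θ³ - 2
Step 1: f′(2.5) = 60.5; θ₁ = 2.5 − 0.1·60.5 = -3.55
Step 2: f′(-3.55) = -180.9555; θ₂ = -3.55 − 0.1·(-180.9555) = 14.54555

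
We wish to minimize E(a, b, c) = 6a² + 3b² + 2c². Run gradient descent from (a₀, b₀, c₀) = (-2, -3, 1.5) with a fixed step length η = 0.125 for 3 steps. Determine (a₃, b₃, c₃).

(0.25, -0.046875, 0.1875)

∇E = (12a, 6b, 4c)
Step 1: at (-2, -3, 1.5), ∇E = (-24, -18, 6) → (-2, -3, 1.5) − 0.125·(-24, -18, 6) = (1, -0.75, 0.75)
Step 2: at (1, -0.75, 0.75), ∇E = (12, -4.5, 3) → (1, -0.75, 0.75) − 0.125·(12, -4.5, 3) = (-0.5, -0.1875, 0.375)
Step 3: at (-0.5, -0.1875, 0.375), ∇E = (-6, -1.125, 1.5) → (-0.5, -0.1875, 0.375) − 0.125·(-6, -1.125, 1.5) = (0.25, -0.046875, 0.1875)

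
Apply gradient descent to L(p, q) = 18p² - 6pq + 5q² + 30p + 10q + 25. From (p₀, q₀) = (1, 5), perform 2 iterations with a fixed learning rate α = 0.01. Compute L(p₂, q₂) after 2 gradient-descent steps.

147.56329424

∇L = (36p - 6q + 30, -6p + 10q + 10)
Step 1: at (1, 5), ∇L = (36, 54) → (1, 5) − 0.01·(36, 54) = (0.64, 4.46)
Step 2: at (0.64, 4.46), ∇L = (26.28, 50.76) → (0.64, 4.46) − 0.01·(26.28, 50.76) = (0.3772, 3.9524)
L(0.3772, 3.9524) = 147.56329424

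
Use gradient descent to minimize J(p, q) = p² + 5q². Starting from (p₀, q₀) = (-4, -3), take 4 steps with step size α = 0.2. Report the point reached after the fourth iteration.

∇J = (2p, 10q)
Step 1: at (-4, -3), ∇J = (-8, -30) → (-4, -3) − 0.2·(-8, -30) = (-2.4, 3)
Step 2: at (-2.4, 3), ∇J = (-4.8, 30) → (-2.4, 3) − 0.2·(-4.8, 30) = (-1.44, -3)
Step 3: at (-1.44, -3), ∇J = (-2.88, -30) → (-1.44, -3) − 0.2·(-2.88, -30) = (-0.864, 3)
Step 4: at (-0.864, 3), ∇J = (-1.728, 30) → (-0.864, 3) − 0.2·(-1.728, 30) = (-0.5184, -3)

(-0.5184, -3)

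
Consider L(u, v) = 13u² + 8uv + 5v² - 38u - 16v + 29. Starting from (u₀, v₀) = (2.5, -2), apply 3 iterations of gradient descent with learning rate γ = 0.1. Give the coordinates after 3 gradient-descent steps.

(0.408, 0.096)

∇L = (26u + 8v - 38, 8u + 10v - 16)
Step 1: at (2.5, -2), ∇L = (11, -16) → (2.5, -2) − 0.1·(11, -16) = (1.4, -0.4)
Step 2: at (1.4, -0.4), ∇L = (-4.8, -8.8) → (1.4, -0.4) − 0.1·(-4.8, -8.8) = (1.88, 0.48)
Step 3: at (1.88, 0.48), ∇L = (14.72, 3.84) → (1.88, 0.48) − 0.1·(14.72, 3.84) = (0.408, 0.096)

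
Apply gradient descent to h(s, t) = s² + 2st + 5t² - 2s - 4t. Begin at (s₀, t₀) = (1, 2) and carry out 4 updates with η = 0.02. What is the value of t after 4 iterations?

0.95152128

∇h = (2s + 2t - 2, 2s + 10t - 4)
Step 1: at (1, 2), ∇h = (4, 18) → (1, 2) − 0.02·(4, 18) = (0.92, 1.64)
Step 2: at (0.92, 1.64), ∇h = (3.12, 14.24) → (0.92, 1.64) − 0.02·(3.12, 14.24) = (0.8576, 1.3552)
Step 3: at (0.8576, 1.3552), ∇h = (2.4256, 11.2672) → (0.8576, 1.3552) − 0.02·(2.4256, 11.2672) = (0.809088, 1.129856)
Step 4: at (0.809088, 1.129856), ∇h = (1.877888, 8.916736) → (0.809088, 1.129856) − 0.02·(1.877888, 8.916736) = (0.77153024, 0.95152128)
t = 0.95152128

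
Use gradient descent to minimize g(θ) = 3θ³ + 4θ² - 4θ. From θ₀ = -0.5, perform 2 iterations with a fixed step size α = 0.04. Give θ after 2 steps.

g′(θ) = 9θ² + 8θ - 4
Step 1: g′(-0.5) = -5.75; θ₁ = -0.5 − 0.04·(-5.75) = -0.27
Step 2: g′(-0.27) = -5.5039; θ₂ = -0.27 − 0.04·(-5.5039) = -0.049844

-0.049844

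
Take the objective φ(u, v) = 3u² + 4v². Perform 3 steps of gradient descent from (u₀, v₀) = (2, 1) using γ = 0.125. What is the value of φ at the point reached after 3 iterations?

∇φ = (6u, 8v)
(u₁, v₁) = (2, 1) − 0.125·(12, 8) = (0.5, 0)
(u₂, v₂) = (0.5, 0) − 0.125·(3, 0) = (0.125, 0)
(u₃, v₃) = (0.125, 0) − 0.125·(0.75, 0) = (0.03125, 0)
φ(0.03125, 0) = 0.0029296875

0.0029296875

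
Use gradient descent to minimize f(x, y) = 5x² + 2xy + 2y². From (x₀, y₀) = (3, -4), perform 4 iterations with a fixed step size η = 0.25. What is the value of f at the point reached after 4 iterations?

∇f = (10x + 2y, 2x + 4y)
(x₁, y₁) = (3, -4) − 0.25·(22, -10) = (-2.5, -1.5)
(x₂, y₂) = (-2.5, -1.5) − 0.25·(-28, -11) = (4.5, 1.25)
(x₃, y₃) = (4.5, 1.25) − 0.25·(47.5, 14) = (-7.375, -2.25)
(x₄, y₄) = (-7.375, -2.25) − 0.25·(-78.25, -23.75) = (12.1875, 3.6875)
f(12.1875, 3.6875) = 859.75390625

859.75390625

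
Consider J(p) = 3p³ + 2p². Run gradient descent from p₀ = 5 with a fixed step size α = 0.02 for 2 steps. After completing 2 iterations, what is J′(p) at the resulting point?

0.43402436

J′(p) = 9p² + 4p
Step 1: J′(5) = 245; p₁ = 5 − 0.02·245 = 0.1
Step 2: J′(0.1) = 0.49; p₂ = 0.1 − 0.02·0.49 = 0.0902
J′(p) at (0.0902) = 0.43402436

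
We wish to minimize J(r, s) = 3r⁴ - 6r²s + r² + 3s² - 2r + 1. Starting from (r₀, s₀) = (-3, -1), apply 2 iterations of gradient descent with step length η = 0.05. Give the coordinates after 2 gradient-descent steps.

∇J = (12r³ - 12rs + 2r - 2, -6r² + 6s)
(r₁, s₁) = (-3, -1) − 0.05·(-368, -60) = (15.4, 2)
(r₂, s₂) = (15.4, 2) − 0.05·(43486.368, -1410.96) = (-2158.9184, 72.548)

(-2158.9184, 72.548)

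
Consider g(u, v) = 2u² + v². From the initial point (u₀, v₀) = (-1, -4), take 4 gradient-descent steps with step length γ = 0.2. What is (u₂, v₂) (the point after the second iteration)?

(-0.04, -1.44)

∇g = (4u, 2v)
Step 1: at (-1, -4), ∇g = (-4, -8) → (-1, -4) − 0.2·(-4, -8) = (-0.2, -2.4)
Step 2: at (-0.2, -2.4), ∇g = (-0.8, -4.8) → (-0.2, -2.4) − 0.2·(-0.8, -4.8) = (-0.04, -1.44)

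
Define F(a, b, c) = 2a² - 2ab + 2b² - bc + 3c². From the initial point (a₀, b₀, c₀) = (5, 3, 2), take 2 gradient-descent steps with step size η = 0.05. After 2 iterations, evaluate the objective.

∇F = (4a - 2b, -2a + 4b - c, -b + 6c)
(a₁, b₁, c₁) = (5, 3, 2) − 0.05·(14, 0, 9) = (4.3, 3, 1.55)
(a₂, b₂, c₂) = (4.3, 3, 1.55) − 0.05·(11.2, 1.85, 6.3) = (3.74, 2.9075, 1.235)
F(3.74, 2.9075, 1.235) = 24.119125

24.119125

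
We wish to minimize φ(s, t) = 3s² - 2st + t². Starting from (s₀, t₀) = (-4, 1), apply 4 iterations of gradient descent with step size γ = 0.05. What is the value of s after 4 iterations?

-0.8912

∇φ = (6s - 2t, -2s + 2t)
Step 1: at (-4, 1), ∇φ = (-26, 10) → (-4, 1) − 0.05·(-26, 10) = (-2.7, 0.5)
Step 2: at (-2.7, 0.5), ∇φ = (-17.2, 6.4) → (-2.7, 0.5) − 0.05·(-17.2, 6.4) = (-1.84, 0.18)
Step 3: at (-1.84, 0.18), ∇φ = (-11.4, 4.04) → (-1.84, 0.18) − 0.05·(-11.4, 4.04) = (-1.27, -0.022)
Step 4: at (-1.27, -0.022), ∇φ = (-7.576, 2.496) → (-1.27, -0.022) − 0.05·(-7.576, 2.496) = (-0.8912, -0.1468)
s = -0.8912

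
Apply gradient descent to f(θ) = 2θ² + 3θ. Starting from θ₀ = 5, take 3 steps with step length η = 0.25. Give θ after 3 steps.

-0.75

f′(θ) = 4θ + 3
Step 1: f′(5) = 23; θ₁ = 5 − 0.25·23 = -0.75
Step 2: f′(-0.75) = 0; θ₂ = -0.75 − 0.25·0 = -0.75
Step 3: f′(-0.75) = 0; θ₃ = -0.75 − 0.25·0 = -0.75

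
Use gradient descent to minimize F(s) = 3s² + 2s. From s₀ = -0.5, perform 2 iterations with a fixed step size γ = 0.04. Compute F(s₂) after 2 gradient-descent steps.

F′(s) = 6s + 2
Step 1: F′(-0.5) = -1; s₁ = -0.5 − 0.04·(-1) = -0.46
Step 2: F′(-0.46) = -0.76; s₂ = -0.46 − 0.04·(-0.76) = -0.4296
F(-0.4296) = -0.30553152

-0.30553152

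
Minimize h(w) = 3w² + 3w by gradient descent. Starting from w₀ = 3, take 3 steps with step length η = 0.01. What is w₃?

2.407044

h′(w) = 6w + 3
w₁ = 3 − 0.01·21 = 2.79
w₂ = 2.79 − 0.01·19.74 = 2.5926
w₃ = 2.5926 − 0.01·18.5556 = 2.407044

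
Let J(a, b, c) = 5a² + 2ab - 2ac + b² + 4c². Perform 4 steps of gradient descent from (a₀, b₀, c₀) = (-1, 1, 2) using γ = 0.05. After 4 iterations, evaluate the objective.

∇J = (10a + 2b - 2c, 2a + 2b, -2a + 8c)
Step 1: at (-1, 1, 2), ∇J = (-12, 0, 18) → (-1, 1, 2) − 0.05·(-12, 0, 18) = (-0.4, 1, 1.1)
Step 2: at (-0.4, 1, 1.1), ∇J = (-4.2, 1.2, 9.6) → (-0.4, 1, 1.1) − 0.05·(-4.2, 1.2, 9.6) = (-0.19, 0.94, 0.62)
Step 3: at (-0.19, 0.94, 0.62), ∇J = (-1.26, 1.5, 5.34) → (-0.19, 0.94, 0.62) − 0.05·(-1.26, 1.5, 5.34) = (-0.127, 0.865, 0.353)
Step 4: at (-0.127, 0.865, 0.353), ∇J = (-0.246, 1.476, 3.078) → (-0.127, 0.865, 0.353) − 0.05·(-0.246, 1.476, 3.078) = (-0.1147, 0.7912, 0.1991)
J(-0.1147, 0.7912, 0.1991) = 0.71451339

0.71451339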